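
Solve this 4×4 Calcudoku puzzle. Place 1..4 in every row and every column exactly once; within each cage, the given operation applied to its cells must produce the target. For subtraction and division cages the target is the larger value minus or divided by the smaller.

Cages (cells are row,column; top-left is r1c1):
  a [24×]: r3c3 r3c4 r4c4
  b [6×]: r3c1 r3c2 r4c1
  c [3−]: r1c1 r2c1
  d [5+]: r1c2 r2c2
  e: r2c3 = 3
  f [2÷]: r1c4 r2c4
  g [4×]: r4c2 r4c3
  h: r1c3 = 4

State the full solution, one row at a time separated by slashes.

H is a freebie, leaving r1c3 = 4.
Cage e is a single given cell, leaving r2c3 = 3.
Column 3 now contains 3, so r3c3 = 2.
Column 3 now contains 4, which forces r4c3 = 1.
4 is placed in row 1; hence r1c1 = 1.
1 is placed in row 1, which forces r1c2 = 3.
1 is placed in row 1, so r1c4 = 2.
The two cells of cage c must have difference 3, which forces r2c1 = 4.
Row 2 already has 4, so r2c2 = 2.
Row 2 already has 4, leaving r2c4 = 1.
Column 1 already has 1; hence r3c1 = 3.
Column 2 now contains 3, so r3c2 = 1.
Row 3 already has 3, so r3c4 = 4.
The 3 cells of cage b must have product 6, so r4c1 = 2.
Row 4 already has 1; hence r4c2 = 4.
4 is placed in column 4, leaving r4c4 = 3.

1 3 4 2 / 4 2 3 1 / 3 1 2 4 / 2 4 1 3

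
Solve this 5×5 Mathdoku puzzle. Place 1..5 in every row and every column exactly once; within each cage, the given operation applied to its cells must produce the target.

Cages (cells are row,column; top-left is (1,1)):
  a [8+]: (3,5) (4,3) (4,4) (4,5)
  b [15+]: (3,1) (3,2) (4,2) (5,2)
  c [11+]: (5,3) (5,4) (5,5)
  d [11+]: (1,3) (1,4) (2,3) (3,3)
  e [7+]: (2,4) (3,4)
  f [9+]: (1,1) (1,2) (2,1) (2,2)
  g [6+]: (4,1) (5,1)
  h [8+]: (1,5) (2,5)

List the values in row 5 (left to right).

1 3 2 5 4

The only place for 3 in row 5 is (5,2).
In row 5, 1 can only go at (5,1), so (5,1) = 1.
Cage g needs two cells with sum 6, leaving (4,1) = 5.
5 is placed in row 4, so (4,2) = 4.
Column 1 now contains 5, which forces (3,1) = 3.
The 4 cells of cage b must have sum 15; hence (3,2) = 5.
The 4 cells of cage a must have sum 8, which forces (3,5) = 2.
The two cells of cage e must have sum 7, so (2,4) = 3.
Row 2 already has 3; hence (2,5) = 5.
2 is placed in row 3, so (3,4) = 4.
5 is placed in column 5, leaving (5,5) = 4.
5 is placed in column 5, so (1,5) = 3.
4 is placed in row 3, leaving (3,3) = 1.
Column 5 now contains 3; hence (4,5) = 1.
Row 1 already has 3; hence (1,3) = 5.
Cage d has sum 11, which forces (1,4) = 1.
The 4 cells of cage d must have sum 11; hence (2,3) = 4.
Cage a has sum 8, which forces (4,3) = 3.
Row 4 already has 1; hence (4,4) = 2.
Column 3 already has 5; hence (5,3) = 2.
Column 4 now contains 2, so (5,4) = 5.
The 4 cells of cage f must have sum 9; hence (1,1) = 4.
Row 1 now contains 1, so (1,2) = 2.
Row 2 now contains 4; hence (2,1) = 2.
Cage f has sum 9, which forces (2,2) = 1.
Completed grid: 4 2 5 1 3 / 2 1 4 3 5 / 3 5 1 4 2 / 5 4 3 2 1 / 1 3 2 5 4.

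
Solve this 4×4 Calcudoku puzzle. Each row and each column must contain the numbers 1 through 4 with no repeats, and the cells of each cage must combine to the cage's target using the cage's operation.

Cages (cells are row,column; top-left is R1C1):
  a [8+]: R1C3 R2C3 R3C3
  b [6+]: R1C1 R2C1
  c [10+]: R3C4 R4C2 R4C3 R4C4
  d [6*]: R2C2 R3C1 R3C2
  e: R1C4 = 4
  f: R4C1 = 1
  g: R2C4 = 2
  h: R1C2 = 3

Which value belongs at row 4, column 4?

Cage h is a single given cell, which forces R1C2 = 3.
Cage e is a single given cell, which forces R1C4 = 4.
Cage g is given; hence R2C4 = 2.
Cage f is given, leaving R4C1 = 1.
Row 4 already has 1; hence R4C4 = 3.
Row 1 already has 4, so R1C1 = 2.
Row 1 already has 4; hence R1C3 = 1.
Row 2 already has 2, which forces R2C1 = 4.
Row 2 already has 2, leaving R2C2 = 1.
Row 2 already has 4, so R2C3 = 3.
Cage d needs product 6, leaving R3C1 = 3.
Cage d needs product 6; hence R3C2 = 2.
3 is placed in column 3, which forces R3C3 = 4.
3 is placed in column 4, leaving R3C4 = 1.
Column 2 now contains 2, so R4C2 = 4.
Column 3 already has 4, so R4C3 = 2.
Completed grid: 2 3 1 4 / 4 1 3 2 / 3 2 4 1 / 1 4 2 3.

3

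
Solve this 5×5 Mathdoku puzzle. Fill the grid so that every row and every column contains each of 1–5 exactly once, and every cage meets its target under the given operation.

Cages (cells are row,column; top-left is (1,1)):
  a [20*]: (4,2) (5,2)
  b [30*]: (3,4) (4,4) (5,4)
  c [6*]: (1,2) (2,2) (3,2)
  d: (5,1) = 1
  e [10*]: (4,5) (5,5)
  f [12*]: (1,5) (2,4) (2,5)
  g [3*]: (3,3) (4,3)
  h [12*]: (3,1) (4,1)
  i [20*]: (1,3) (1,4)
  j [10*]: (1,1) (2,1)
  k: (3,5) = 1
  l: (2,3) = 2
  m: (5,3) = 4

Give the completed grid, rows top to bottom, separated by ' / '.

2 1 5 4 3 / 5 3 2 1 4 / 4 2 3 5 1 / 3 4 1 2 5 / 1 5 4 3 2

Cage l is given; hence (2,3) = 2.
Cage k is a single given cell, leaving (3,5) = 1.
D is a freebie, which forces (5,1) = 1.
Cage m is given, leaving (5,3) = 4.
Cage j needs two cells with product 10, so (1,1) = 2.
Column 3 now contains 4, which forces (1,3) = 5.
Cage i needs two cells with product 20; hence (1,4) = 4.
Row 1 now contains 4, which forces (1,5) = 3.
Row 2 already has 2, leaving (2,1) = 5.
The 3 cells of cage f must have product 12; hence (2,4) = 1.
3 is placed in column 5, leaving (2,5) = 4.
Row 3 already has 1, leaving (3,3) = 3.
Cage a's pair has product 20, which forces (4,2) = 4.
The two cells of cage g must have product 3, leaving (4,3) = 1.
4 is placed in row 5, leaving (5,2) = 5.
Row 5 already has 5, so (5,5) = 2.
Row 1 already has 3, which forces (1,2) = 1.
1 is placed in row 2; hence (2,2) = 3.
3 is placed in row 3; hence (3,1) = 4.
3 is placed in row 3, so (3,2) = 2.
Row 3 already has 2, leaving (3,4) = 5.
Row 4 now contains 4, which forces (4,1) = 3.
5 is placed in column 4, leaving (4,4) = 2.
Column 5 now contains 2, which forces (4,5) = 5.
2 is placed in row 5, so (5,4) = 3.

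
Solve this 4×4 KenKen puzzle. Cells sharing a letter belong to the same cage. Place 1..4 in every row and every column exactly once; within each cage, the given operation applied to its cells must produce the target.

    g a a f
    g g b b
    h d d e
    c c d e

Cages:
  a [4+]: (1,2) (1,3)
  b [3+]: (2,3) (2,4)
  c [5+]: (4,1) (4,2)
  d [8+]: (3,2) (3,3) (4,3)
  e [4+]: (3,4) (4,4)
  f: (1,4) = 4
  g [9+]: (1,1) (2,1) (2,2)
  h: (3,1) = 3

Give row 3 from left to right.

3 2 4 1

Cage f is given; hence (1,4) = 4.
Cage h is given, so (3,1) = 3.
3 is placed in row 3; hence (3,4) = 1.
Column 4 now contains 1, leaving (4,4) = 3.
Column 1 already has 3, which forces (1,1) = 2.
Cage g needs sum 9, which forces (2,1) = 4.
Cage g has sum 9, which forces (2,2) = 3.
The two cells of cage b must have sum 3, leaving (2,3) = 1.
Column 4 now contains 1, which forces (2,4) = 2.
Cage d has sum 8, leaving (3,2) = 2.
Cage d has sum 8, so (3,3) = 4.
4 is placed in column 1, so (4,1) = 1.
Row 4 now contains 1, so (4,2) = 4.
Cage d has sum 8, so (4,3) = 2.
Column 2 now contains 3; hence (1,2) = 1.
Column 3 now contains 1, which forces (1,3) = 3.
Completed grid: 2 1 3 4 / 4 3 1 2 / 3 2 4 1 / 1 4 2 3.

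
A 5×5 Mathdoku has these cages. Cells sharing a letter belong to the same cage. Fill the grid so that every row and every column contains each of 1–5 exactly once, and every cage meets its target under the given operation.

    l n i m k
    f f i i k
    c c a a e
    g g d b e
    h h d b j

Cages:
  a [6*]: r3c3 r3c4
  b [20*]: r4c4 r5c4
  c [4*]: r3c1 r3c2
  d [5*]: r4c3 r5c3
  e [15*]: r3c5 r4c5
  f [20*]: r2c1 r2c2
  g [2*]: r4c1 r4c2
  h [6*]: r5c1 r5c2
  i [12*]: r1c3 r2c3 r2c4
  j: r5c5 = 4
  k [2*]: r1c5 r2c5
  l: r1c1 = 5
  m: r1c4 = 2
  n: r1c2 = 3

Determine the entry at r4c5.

Cage l is a single given cell; hence r1c1 = 5.
Cage n is given, leaving r1c2 = 3.
Cage m is a single given cell; hence r1c4 = 2.
Row 1 already has 2, so r1c5 = 1.
Column 1 now contains 5; hence r2c1 = 4.
Row 2 now contains 4; hence r2c2 = 5.
1 is placed in column 5, leaving r2c5 = 2.
Column 1 already has 4, leaving r3c1 = 1.
1 is placed in row 3; hence r3c2 = 4.
Column 4 now contains 2, so r3c4 = 3.
Row 3 now contains 3; hence r3c5 = 5.
Column 1 already has 1, which forces r4c1 = 2.
2 is placed in row 4; hence r4c2 = 1.
1 is placed in row 4, so r4c3 = 5.
Row 4 now contains 5, which forces r4c4 = 4.
5 is placed in column 5, leaving r4c5 = 3.
Column 1 already has 2, leaving r5c1 = 3.
3 is placed in column 2; hence r5c2 = 2.
Column 3 now contains 5, leaving r5c3 = 1.
Column 4 now contains 4, leaving r5c4 = 5.
J is a freebie; hence r5c5 = 4.
Row 1 already has 1, leaving r1c3 = 4.
Column 3 already has 1, leaving r2c3 = 3.
Column 4 already has 3, so r2c4 = 1.
Row 3 now contains 3, leaving r3c3 = 2.
Completed grid: 5 3 4 2 1 / 4 5 3 1 2 / 1 4 2 3 5 / 2 1 5 4 3 / 3 2 1 5 4.

3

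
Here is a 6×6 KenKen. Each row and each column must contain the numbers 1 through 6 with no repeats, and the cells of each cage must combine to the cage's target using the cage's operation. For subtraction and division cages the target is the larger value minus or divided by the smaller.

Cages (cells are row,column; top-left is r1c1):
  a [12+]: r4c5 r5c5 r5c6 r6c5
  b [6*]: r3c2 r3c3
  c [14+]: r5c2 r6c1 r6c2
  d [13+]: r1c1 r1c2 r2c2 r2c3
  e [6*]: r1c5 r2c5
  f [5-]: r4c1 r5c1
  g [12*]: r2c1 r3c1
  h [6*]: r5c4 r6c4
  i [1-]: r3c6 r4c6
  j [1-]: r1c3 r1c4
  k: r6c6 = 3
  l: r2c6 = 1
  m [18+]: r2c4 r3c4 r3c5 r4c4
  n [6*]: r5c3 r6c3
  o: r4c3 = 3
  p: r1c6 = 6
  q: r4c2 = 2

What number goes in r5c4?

3

Cage p is given, so r1c6 = 6.
L is a freebie, so r2c6 = 1.
Q is a freebie; hence r4c2 = 2.
Cage o is a single given cell; hence r4c3 = 3.
Cage k is a single given cell, which forces r6c6 = 3.
Column 6 needs a 2, and only r5c6 is open for it.
{1, 6} are confined to r5c1 and r5c3 in row 5, leaving r5c4 = 3.
Cage h needs two cells with product 6, leaving r6c4 = 2.
Cage b's pair has product 6, so r3c2 = 3.
{1, 6} are confined to r5c3 and r6c3 in column 3; hence r3c3 = 2.
3 is placed in row 3, which forces r3c5 = 6.
Cage d has sum 13, which forces r1c2 = 1.
The two cells of cage g must have product 12; hence r2c1 = 3.
Row 2 now contains 3; hence r2c5 = 2.
3 is placed in row 3, so r3c1 = 4.
Row 3 already has 4, leaving r3c6 = 5.
5 is placed in column 6, so r4c6 = 4.
Column 1 now contains 4, which forces r6c1 = 5.
Column 1 already has 3, so r1c1 = 2.
2 is placed in column 5, leaving r1c5 = 3.
Cage d needs sum 13, which forces r2c2 = 6.
The 4 cells of cage d must have sum 13, leaving r2c3 = 4.
Row 2 already has 6, leaving r2c4 = 5.
Row 3 already has 5, so r3c4 = 1.
Column 4 already has 5, so r4c4 = 6.
The 3 cells of cage c must have sum 14, so r5c2 = 5.
Row 5 already has 5; hence r5c5 = 4.
The 3 cells of cage c must have sum 14, so r6c2 = 4.
Column 5 now contains 4; hence r6c5 = 1.
Column 3 now contains 4, which forces r1c3 = 5.
Column 4 already has 5, which forces r1c4 = 4.
6 is placed in row 4, leaving r4c1 = 1.
Column 5 now contains 1, leaving r4c5 = 5.
The two cells of cage f must have difference 5, leaving r5c1 = 6.
The two cells of cage n must have product 6, leaving r5c3 = 1.
Row 6 already has 1, leaving r6c3 = 6.
Filled in: 2 1 5 4 3 6 / 3 6 4 5 2 1 / 4 3 2 1 6 5 / 1 2 3 6 5 4 / 6 5 1 3 4 2 / 5 4 6 2 1 3.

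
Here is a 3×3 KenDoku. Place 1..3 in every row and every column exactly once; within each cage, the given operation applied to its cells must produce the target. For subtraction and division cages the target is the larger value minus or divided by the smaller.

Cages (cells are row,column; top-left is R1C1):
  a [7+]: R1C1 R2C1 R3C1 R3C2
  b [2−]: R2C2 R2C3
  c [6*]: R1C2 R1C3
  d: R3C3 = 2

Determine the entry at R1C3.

The 4 cells of cage a must have sum 7, so R3C2 = 1.
Cage d is given; hence R3C3 = 2.
Cage c needs two cells with product 6, which forces R1C2 = 2.
Column 3 already has 2, so R1C3 = 3.
Column 2 already has 1, so R2C2 = 3.
Cage b's pair has difference 2, which forces R2C3 = 1.
Row 3 now contains 2, leaving R3C1 = 3.
2 is placed in row 1, so R1C1 = 1.
Row 2 already has 1, which forces R2C1 = 2.
Completed grid: 1 2 3 / 2 3 1 / 3 1 2.

3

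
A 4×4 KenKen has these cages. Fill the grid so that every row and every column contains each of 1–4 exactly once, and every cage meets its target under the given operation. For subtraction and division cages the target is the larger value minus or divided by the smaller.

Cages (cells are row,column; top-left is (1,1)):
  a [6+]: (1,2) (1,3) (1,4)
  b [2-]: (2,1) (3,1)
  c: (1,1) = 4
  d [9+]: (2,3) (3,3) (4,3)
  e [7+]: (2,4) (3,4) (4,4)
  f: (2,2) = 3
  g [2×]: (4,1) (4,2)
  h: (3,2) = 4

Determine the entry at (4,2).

1

C is a freebie, leaving (1,1) = 4.
Cage f is a single given cell, which forces (2,2) = 3.
H is a freebie; hence (3,2) = 4.
The two cells of cage b must have difference 2, so (2,1) = 1.
Cage b's pair has difference 2, which forces (3,1) = 3.
Row 3 now contains 3, so (3,3) = 2.
Row 3 now contains 2, so (3,4) = 1.
Column 1 now contains 1, leaving (4,1) = 2.
Row 4 now contains 2, so (4,2) = 1.
Row 4 now contains 2, leaving (4,4) = 4.
1 is placed in column 2, which forces (1,2) = 2.
Cage a has sum 6, leaving (1,3) = 1.
Cage a has sum 6, leaving (1,4) = 3.
Column 3 already has 2, which forces (2,3) = 4.
Column 4 now contains 4; hence (2,4) = 2.
4 is placed in row 4, leaving (4,3) = 3.
Filled in: 4 2 1 3 / 1 3 4 2 / 3 4 2 1 / 2 1 3 4.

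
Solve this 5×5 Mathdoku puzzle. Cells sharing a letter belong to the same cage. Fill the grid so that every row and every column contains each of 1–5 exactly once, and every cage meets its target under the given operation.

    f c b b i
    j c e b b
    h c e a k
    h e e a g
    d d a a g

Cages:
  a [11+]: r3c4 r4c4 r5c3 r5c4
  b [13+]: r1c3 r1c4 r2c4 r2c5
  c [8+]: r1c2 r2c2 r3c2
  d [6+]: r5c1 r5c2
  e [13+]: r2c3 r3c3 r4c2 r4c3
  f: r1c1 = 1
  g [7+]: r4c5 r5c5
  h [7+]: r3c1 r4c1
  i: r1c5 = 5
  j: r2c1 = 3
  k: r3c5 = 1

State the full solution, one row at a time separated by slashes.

1 3 2 4 5 / 3 1 4 5 2 / 5 4 3 2 1 / 2 5 1 3 4 / 4 2 5 1 3

Cage f is given; hence r1c1 = 1.
Cage i is a single given cell; hence r1c5 = 5.
Cage j is given, leaving r2c1 = 3.
K is a freebie, leaving r3c5 = 1.
Cage c needs sum 8, which forces r2c2 = 1.
In column 1, 4 can only go at r5c1, so r5c1 = 4.
Cage g needs two cells with sum 7; hence r4c5 = 4.
4 is placed in row 5, which forces r5c2 = 2.
4 is placed in row 5, which forces r5c5 = 3.
Column 5 now contains 4; hence r2c5 = 2.
The only place for 5 in column 2 is r4c2.
The two cells of cage h must have sum 7, which forces r3c1 = 5.
Row 4 now contains 5, which forces r4c1 = 2.
Cage e has sum 13, which forces r4c3 = 1.
Row 4 now contains 1, leaving r4c4 = 3.
1 is placed in column 3, leaving r5c3 = 5.
5 is placed in row 5, leaving r5c4 = 1.
Column 3 already has 5; hence r2c3 = 4.
Cage b has sum 13; hence r2c4 = 5.
Cage e has sum 13, so r3c3 = 3.
Cage a has sum 11, leaving r3c4 = 2.
Cage c needs sum 8, which forces r1c2 = 3.
4 is placed in column 3, so r1c3 = 2.
Column 4 now contains 2, leaving r1c4 = 4.
Row 3 already has 3; hence r3c2 = 4.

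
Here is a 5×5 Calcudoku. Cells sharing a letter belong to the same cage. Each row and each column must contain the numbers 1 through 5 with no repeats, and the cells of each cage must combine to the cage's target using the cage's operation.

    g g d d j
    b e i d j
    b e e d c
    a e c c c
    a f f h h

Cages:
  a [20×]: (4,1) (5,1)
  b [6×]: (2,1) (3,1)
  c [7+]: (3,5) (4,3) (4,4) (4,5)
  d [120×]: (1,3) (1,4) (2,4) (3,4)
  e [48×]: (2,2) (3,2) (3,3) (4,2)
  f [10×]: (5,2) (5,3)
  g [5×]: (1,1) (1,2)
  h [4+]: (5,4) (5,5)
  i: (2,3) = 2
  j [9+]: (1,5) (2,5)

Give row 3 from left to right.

Cage i is given, so (2,3) = 2.
Column 3 already has 2, which forces (3,3) = 4.
Cage c needs sum 7, leaving (3,5) = 1.
Column 3 already has 2, which forces (5,3) = 5.
Column 5 now contains 1, leaving (5,5) = 3.
5 is placed in column 3, leaving (1,3) = 3.
2 is placed in row 2, so (2,1) = 3.
Cage b needs two cells with product 6, leaving (3,1) = 2.
1 is placed in row 3, so (3,2) = 3.
Row 3 already has 2, which forces (3,4) = 5.
Cage a's pair has product 20, leaving (4,1) = 5.
Column 3 already has 3, so (4,3) = 1.
1 is placed in row 4, leaving (4,4) = 3.
Column 5 already has 3, which forces (4,5) = 2.
Row 5 already has 5, so (5,1) = 4.
Row 5 already has 5; hence (5,2) = 2.
Row 5 already has 3, leaving (5,4) = 1.
Column 1 now contains 5, so (1,1) = 1.
Cage g needs two cells with product 5, so (1,2) = 5.
Cage d needs product 120, leaving (1,4) = 2.
Row 1 now contains 5; hence (1,5) = 4.
Cage e has product 48; hence (2,2) = 1.
Column 4 already has 5; hence (2,4) = 4.
Column 5 now contains 4, so (2,5) = 5.
1 is placed in row 4, so (4,2) = 4.
Filled in: 1 5 3 2 4 / 3 1 2 4 5 / 2 3 4 5 1 / 5 4 1 3 2 / 4 2 5 1 3.

2 3 4 5 1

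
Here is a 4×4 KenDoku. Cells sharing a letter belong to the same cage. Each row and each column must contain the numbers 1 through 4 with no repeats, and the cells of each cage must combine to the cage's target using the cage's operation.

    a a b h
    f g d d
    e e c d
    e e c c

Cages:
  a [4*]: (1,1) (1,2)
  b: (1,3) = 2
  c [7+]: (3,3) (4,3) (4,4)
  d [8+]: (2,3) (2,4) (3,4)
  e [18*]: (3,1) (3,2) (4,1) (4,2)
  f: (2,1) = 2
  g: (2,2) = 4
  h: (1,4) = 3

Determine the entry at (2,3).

Cage b is a single given cell, which forces (1,3) = 2.
H is a freebie, which forces (1,4) = 3.
Cage f is a single given cell, which forces (2,1) = 2.
G is a freebie; hence (2,2) = 4.
Row 2 already has 4; hence (2,4) = 1.
Cage a's pair has product 4, so (1,1) = 4.
4 is placed in column 2; hence (1,2) = 1.
1 is placed in row 2, leaving (2,3) = 3.
The 3 cells of cage d must have sum 8, leaving (3,4) = 4.
The 3 cells of cage c must have sum 7, leaving (4,4) = 2.
Cage e has product 18; hence (3,1) = 3.
Cage e needs product 18, leaving (3,2) = 2.
Row 3 already has 4, leaving (3,3) = 1.
Cage e needs product 18; hence (4,1) = 1.
Row 4 now contains 2, leaving (4,2) = 3.
The 3 cells of cage c must have sum 7, so (4,3) = 4.
Completed grid: 4 1 2 3 / 2 4 3 1 / 3 2 1 4 / 1 3 4 2.

3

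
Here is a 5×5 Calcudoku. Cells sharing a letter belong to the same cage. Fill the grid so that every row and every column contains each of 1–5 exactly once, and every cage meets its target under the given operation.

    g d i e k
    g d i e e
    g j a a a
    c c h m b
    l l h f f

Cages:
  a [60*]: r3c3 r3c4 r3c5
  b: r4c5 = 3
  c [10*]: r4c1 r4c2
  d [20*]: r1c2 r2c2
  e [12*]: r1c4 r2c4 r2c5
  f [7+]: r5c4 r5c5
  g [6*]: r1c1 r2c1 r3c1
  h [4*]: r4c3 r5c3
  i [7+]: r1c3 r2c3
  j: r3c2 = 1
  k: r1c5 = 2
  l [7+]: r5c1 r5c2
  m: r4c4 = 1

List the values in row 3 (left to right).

2 1 3 5 4

Cage k is given, so r1c5 = 2.
Cage j is given, leaving r3c2 = 1.
Cage m is given, leaving r4c4 = 1.
Cage b is given; hence r4c5 = 3.
Cage e needs product 12, leaving r2c5 = 1.
Row 4 now contains 1, leaving r4c3 = 4.
The two cells of cage h must have product 4, which forces r5c3 = 1.
Cage g has product 6; hence r1c1 = 1.
The two cells of cage i must have sum 7, leaving r1c3 = 5.
Cage i's pair has sum 7, which forces r2c3 = 2.
Column 3 now contains 5; hence r3c3 = 3.
5 is placed in row 1, which forces r1c2 = 4.
4 is placed in row 1, leaving r1c4 = 3.
Row 2 now contains 2; hence r2c1 = 3.
Cage d needs two cells with product 20, so r2c2 = 5.
Column 4 already has 3, leaving r2c4 = 4.
Row 3 already has 3, so r3c1 = 2.
4 is placed in column 4, leaving r3c4 = 5.
Row 3 now contains 5, which forces r3c5 = 4.
Column 1 already has 2, which forces r4c1 = 5.
Column 2 already has 5, which forces r4c2 = 2.
Column 1 already has 5; hence r5c1 = 4.
Column 2 already has 2, which forces r5c2 = 3.
Column 4 already has 3; hence r5c4 = 2.
4 is placed in column 5, so r5c5 = 5.
Filled in: 1 4 5 3 2 / 3 5 2 4 1 / 2 1 3 5 4 / 5 2 4 1 3 / 4 3 1 2 5.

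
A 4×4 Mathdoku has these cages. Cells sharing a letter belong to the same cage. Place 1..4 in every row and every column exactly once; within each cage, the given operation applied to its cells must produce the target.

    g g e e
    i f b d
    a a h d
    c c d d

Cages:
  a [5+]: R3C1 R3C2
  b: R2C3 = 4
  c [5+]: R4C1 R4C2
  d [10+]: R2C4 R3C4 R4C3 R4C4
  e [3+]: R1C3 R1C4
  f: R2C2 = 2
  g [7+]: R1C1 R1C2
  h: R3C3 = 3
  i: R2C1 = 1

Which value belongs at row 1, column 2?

Cage i is given; hence R2C1 = 1.
Cage f is a single given cell, which forces R2C2 = 2.
Cage b is given, leaving R2C3 = 4.
4 is placed in row 2, which forces R2C4 = 3.
Cage h is given, leaving R3C3 = 3.
Cage a needs two cells with sum 5, so R3C1 = 4.
Cage a's pair has sum 5; hence R3C2 = 1.
1 is placed in row 3, leaving R3C4 = 2.
4 is placed in column 1; hence R4C1 = 2.
1 is placed in column 2, leaving R4C2 = 3.
Row 4 now contains 2; hence R4C3 = 1.
Row 4 now contains 1, which forces R4C4 = 4.
4 is placed in column 1, leaving R1C1 = 3.
Column 2 now contains 3, which forces R1C2 = 4.
1 is placed in column 3, so R1C3 = 2.
2 is placed in column 4, leaving R1C4 = 1.
Filled in: 3 4 2 1 / 1 2 4 3 / 4 1 3 2 / 2 3 1 4.

4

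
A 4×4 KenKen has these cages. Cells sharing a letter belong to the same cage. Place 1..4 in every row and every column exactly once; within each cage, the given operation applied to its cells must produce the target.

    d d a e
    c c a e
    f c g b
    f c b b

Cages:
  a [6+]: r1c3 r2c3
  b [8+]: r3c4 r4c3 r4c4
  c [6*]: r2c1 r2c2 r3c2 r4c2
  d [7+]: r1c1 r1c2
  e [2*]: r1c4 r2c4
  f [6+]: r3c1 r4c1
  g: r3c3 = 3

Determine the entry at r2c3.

4

The 4 cells of cage c must have product 6, which forces r2c1 = 1.
Row 2 already has 1, which forces r2c4 = 2.
G is a freebie, leaving r3c3 = 3.
Cage a needs two cells with sum 6, which forces r1c3 = 2.
Column 4 already has 2, leaving r1c4 = 1.
Row 2 now contains 2; hence r2c2 = 3.
Row 2 now contains 2, leaving r2c3 = 4.
1 is placed in column 4, leaving r3c4 = 4.
Column 3 already has 4, leaving r4c3 = 1.
The 3 cells of cage b must have sum 8; hence r4c4 = 3.
Cage d needs two cells with sum 7, so r1c1 = 3.
Column 2 already has 3, leaving r1c2 = 4.
4 is placed in row 3, which forces r3c1 = 2.
The 4 cells of cage c must have product 6; hence r3c2 = 1.
Cage f needs two cells with sum 6, which forces r4c1 = 4.
1 is placed in row 4; hence r4c2 = 2.
Completed grid: 3 4 2 1 / 1 3 4 2 / 2 1 3 4 / 4 2 1 3.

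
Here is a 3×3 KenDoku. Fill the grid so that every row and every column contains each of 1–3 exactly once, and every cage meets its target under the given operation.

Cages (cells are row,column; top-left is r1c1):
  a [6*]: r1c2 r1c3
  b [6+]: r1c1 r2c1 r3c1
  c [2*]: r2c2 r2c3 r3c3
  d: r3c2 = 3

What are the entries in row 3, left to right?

2 3 1

Cage c needs product 2, which forces r2c2 = 1.
Cage c has product 2, which forces r2c3 = 2.
D is a freebie, so r3c2 = 3.
Cage c has product 2; hence r3c3 = 1.
Cage b has sum 6, so r1c1 = 1.
Column 2 already has 3, leaving r1c2 = 2.
Column 3 already has 2, which forces r1c3 = 3.
2 is placed in row 2; hence r2c1 = 3.
Row 3 already has 1, which forces r3c1 = 2.
The full grid is 1 2 3 / 3 1 2 / 2 3 1.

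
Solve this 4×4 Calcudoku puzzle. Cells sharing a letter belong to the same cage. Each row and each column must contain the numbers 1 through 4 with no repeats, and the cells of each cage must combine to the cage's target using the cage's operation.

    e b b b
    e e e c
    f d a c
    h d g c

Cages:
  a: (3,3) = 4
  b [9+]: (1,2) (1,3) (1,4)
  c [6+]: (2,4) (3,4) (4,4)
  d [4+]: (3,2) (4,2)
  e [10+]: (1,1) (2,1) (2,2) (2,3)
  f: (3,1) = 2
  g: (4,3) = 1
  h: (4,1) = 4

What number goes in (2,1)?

F is a freebie; hence (3,1) = 2.
Cage a is a single given cell, leaving (3,3) = 4.
H is a freebie, which forces (4,1) = 4.
G is a freebie, which forces (4,3) = 1.
Cage e has sum 10, which forces (2,2) = 4.
Cage e has sum 10, leaving (2,3) = 2.
The two cells of cage d must have sum 4, so (3,2) = 1.
Row 3 now contains 1, so (3,4) = 3.
Row 4 already has 1, which forces (4,2) = 3.
Column 4 already has 3, leaving (4,4) = 2.
Column 2 already has 3, leaving (1,2) = 2.
2 is placed in column 3, so (1,3) = 3.
2 is placed in column 4, leaving (1,4) = 4.
Column 4 already has 3, which forces (2,4) = 1.
Row 1 now contains 3; hence (1,1) = 1.
Row 2 now contains 1, leaving (2,1) = 3.
Completed grid: 1 2 3 4 / 3 4 2 1 / 2 1 4 3 / 4 3 1 2.

3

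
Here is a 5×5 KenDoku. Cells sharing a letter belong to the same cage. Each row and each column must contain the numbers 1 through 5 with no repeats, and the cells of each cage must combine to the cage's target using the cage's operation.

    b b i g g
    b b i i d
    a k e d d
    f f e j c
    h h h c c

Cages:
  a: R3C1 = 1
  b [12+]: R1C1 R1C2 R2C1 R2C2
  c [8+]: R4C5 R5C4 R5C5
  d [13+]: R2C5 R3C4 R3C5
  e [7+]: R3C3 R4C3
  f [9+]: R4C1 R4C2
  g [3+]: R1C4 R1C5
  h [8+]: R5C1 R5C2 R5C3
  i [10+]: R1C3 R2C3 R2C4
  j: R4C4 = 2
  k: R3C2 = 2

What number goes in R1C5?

2

A is a freebie, leaving R3C1 = 1.
Cage k is given, which forces R3C2 = 2.
Cage j is given, so R4C4 = 2.
Column 4 already has 2; hence R1C4 = 1.
Cage g needs two cells with sum 3, which forces R1C5 = 2.
In row 4, 1 can only go at R4C5, so R4C5 = 1.
In row 4, 3 can only go at R4C3, so R4C3 = 3.
Column 3 now contains 3, which forces R3C3 = 4.
Row 3 now contains 4, which forces R3C4 = 5.
Row 3 now contains 5; hence R3C5 = 3.
3 is placed in column 5; hence R5C5 = 4.
Column 3 now contains 4, leaving R1C3 = 5.
4 is placed in column 5, which forces R2C5 = 5.
4 is placed in row 5; hence R5C4 = 3.
The 4 cells of cage b must have sum 12, so R1C1 = 3.
Cage b has sum 12, leaving R1C2 = 4.
Cage i has sum 10; hence R2C3 = 1.
3 is placed in column 4, which forces R2C4 = 4.
Column 2 already has 4; hence R4C2 = 5.
Column 2 now contains 5, leaving R5C2 = 1.
Column 3 now contains 1, so R5C3 = 2.
Row 2 now contains 4, so R2C1 = 2.
Row 2 now contains 1; hence R2C2 = 3.
5 is placed in row 4, so R4C1 = 4.
Row 5 now contains 2, which forces R5C1 = 5.
The full grid is 3 4 5 1 2 / 2 3 1 4 5 / 1 2 4 5 3 / 4 5 3 2 1 / 5 1 2 3 4.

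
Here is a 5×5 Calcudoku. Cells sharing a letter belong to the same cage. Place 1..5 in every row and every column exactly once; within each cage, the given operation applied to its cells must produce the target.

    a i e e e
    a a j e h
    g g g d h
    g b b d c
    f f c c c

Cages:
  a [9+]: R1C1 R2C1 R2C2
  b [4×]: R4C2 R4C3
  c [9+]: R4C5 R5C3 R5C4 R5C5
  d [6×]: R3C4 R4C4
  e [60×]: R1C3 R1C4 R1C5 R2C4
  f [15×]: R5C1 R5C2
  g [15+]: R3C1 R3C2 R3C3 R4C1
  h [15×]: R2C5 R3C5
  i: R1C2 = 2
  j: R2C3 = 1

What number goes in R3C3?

5

Cage i is given, so R1C2 = 2.
J is a freebie, so R2C3 = 1.
Column 3 now contains 1, leaving R4C3 = 4.
Row 4 now contains 4, leaving R4C2 = 1.
The only place for 2 in row 2 is R2C1.
Row 3 needs a 1, and only R3C1 is open for it.
Cage g needs sum 15, leaving R3C2 = 4.
Cage g needs sum 15, leaving R3C3 = 5.
5 is placed in row 3, which forces R3C5 = 3.
Cage g has sum 15, so R4C1 = 5.
Column 5 already has 3, which forces R4C5 = 2.
Column 1 already has 5, leaving R5C1 = 3.
3 is placed in row 5, which forces R5C2 = 5.
3 is placed in row 5; hence R5C3 = 2.
Column 1 now contains 3; hence R1C1 = 4.
Column 3 already has 5, leaving R1C3 = 3.
Column 2 now contains 4, which forces R2C2 = 3.
Column 5 already has 3, which forces R2C5 = 5.
Row 3 already has 3, which forces R3C4 = 2.
Row 4 already has 2, leaving R4C4 = 3.
Cage e has product 60, leaving R1C4 = 5.
Column 5 already has 5, so R1C5 = 1.
Row 2 now contains 5, leaving R2C4 = 4.
Column 4 now contains 4, so R5C4 = 1.
Column 5 already has 1, so R5C5 = 4.
Filled in: 4 2 3 5 1 / 2 3 1 4 5 / 1 4 5 2 3 / 5 1 4 3 2 / 3 5 2 1 4.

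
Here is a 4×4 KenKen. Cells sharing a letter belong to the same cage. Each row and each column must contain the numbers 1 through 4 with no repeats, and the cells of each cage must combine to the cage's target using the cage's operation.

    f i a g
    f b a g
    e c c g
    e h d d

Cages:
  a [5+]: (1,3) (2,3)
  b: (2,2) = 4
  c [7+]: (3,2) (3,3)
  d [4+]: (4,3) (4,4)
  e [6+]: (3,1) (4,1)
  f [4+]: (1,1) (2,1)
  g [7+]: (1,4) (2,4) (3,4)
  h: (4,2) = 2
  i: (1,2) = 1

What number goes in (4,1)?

Cage i is a single given cell, so (1,2) = 1.
Cage b is a single given cell, which forces (2,2) = 4.
4 is placed in column 2, so (3,2) = 3.
Row 3 already has 3; hence (3,3) = 4.
H is a freebie, which forces (4,2) = 2.
Row 1 now contains 1; hence (1,1) = 3.
Row 1 already has 3, so (1,3) = 2.
Cage g needs sum 7, which forces (1,4) = 4.
Cage f's pair has sum 4, which forces (2,1) = 1.
Column 3 already has 2, leaving (2,3) = 3.
Row 2 already has 1, which forces (2,4) = 2.
4 is placed in row 3, which forces (3,1) = 2.
2 is placed in column 4, so (3,4) = 1.
Row 4 now contains 2; hence (4,1) = 4.
Column 3 now contains 3, so (4,3) = 1.
Column 4 now contains 1; hence (4,4) = 3.
Filled in: 3 1 2 4 / 1 4 3 2 / 2 3 4 1 / 4 2 1 3.

4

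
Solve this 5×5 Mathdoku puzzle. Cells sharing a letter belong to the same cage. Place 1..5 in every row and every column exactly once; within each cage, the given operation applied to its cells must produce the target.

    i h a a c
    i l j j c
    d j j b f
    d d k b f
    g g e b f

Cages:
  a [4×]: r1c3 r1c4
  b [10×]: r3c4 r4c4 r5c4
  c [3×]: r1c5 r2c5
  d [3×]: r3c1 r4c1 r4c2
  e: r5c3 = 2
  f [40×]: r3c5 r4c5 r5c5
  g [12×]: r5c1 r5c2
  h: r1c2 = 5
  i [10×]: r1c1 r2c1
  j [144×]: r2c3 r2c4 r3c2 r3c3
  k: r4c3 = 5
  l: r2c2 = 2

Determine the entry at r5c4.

1

Cage h is given, so r1c2 = 5.
Cage l is a single given cell, which forces r2c2 = 2.
Cage d needs product 3, so r3c1 = 1.
Cage d has product 3, so r4c1 = 3.
Cage d needs product 3, so r4c2 = 1.
Cage k is a single given cell; hence r4c3 = 5.
Row 4 already has 5, so r4c4 = 2.
2 is placed in row 4, which forces r4c5 = 4.
Column 1 already has 3, leaving r5c1 = 4.
Row 5 already has 4, so r5c2 = 3.
E is a freebie, which forces r5c3 = 2.
2 is placed in row 5, which forces r5c5 = 5.
5 is placed in row 1, so r1c1 = 2.
Row 2 now contains 2; hence r2c1 = 5.
The 4 cells of cage j must have product 144, leaving r2c3 = 4.
Cage j needs product 144; hence r2c4 = 3.
Row 2 now contains 3, so r2c5 = 1.
3 is placed in column 2, so r3c2 = 4.
Cage j has product 144, so r3c3 = 3.
2 is placed in column 4, leaving r3c4 = 5.
Column 5 now contains 5; hence r3c5 = 2.
Row 5 already has 5, leaving r5c4 = 1.
Column 3 already has 4; hence r1c3 = 1.
1 is placed in column 4, leaving r1c4 = 4.
Column 5 now contains 1, so r1c5 = 3.
Completed grid: 2 5 1 4 3 / 5 2 4 3 1 / 1 4 3 5 2 / 3 1 5 2 4 / 4 3 2 1 5.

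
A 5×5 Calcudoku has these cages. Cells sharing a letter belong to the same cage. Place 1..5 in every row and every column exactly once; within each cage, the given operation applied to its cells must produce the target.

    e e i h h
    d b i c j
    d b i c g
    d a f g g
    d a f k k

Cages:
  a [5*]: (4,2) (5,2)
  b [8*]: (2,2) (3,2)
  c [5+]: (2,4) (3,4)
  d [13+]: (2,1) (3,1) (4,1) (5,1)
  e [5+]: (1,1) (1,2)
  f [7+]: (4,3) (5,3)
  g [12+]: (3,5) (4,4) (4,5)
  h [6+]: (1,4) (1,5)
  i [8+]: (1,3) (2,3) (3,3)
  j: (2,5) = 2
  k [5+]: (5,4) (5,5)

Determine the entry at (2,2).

J is a freebie; hence (2,5) = 2.
Row 2 now contains 2, leaving (2,2) = 4.
Cage b needs two cells with product 8, so (3,2) = 2.
Cage c needs two cells with sum 5, which forces (2,4) = 1.
The two cells of cage c must have sum 5; hence (3,4) = 4.
Column 4 already has 4, leaving (5,4) = 2.
2 is placed in column 4, so (1,4) = 5.
Cage h needs two cells with sum 6, which forces (1,5) = 1.
Cage i needs sum 8; hence (3,3) = 1.
Column 4 already has 5, which forces (4,4) = 3.
The 3 cells of cage g must have sum 12, so (4,5) = 4.
Cage k needs two cells with sum 5; hence (5,5) = 3.
Cage e needs two cells with sum 5, which forces (1,1) = 2.
Row 1 already has 1, leaving (1,2) = 3.
2 is placed in row 1, which forces (1,3) = 4.
3 is placed in column 5, leaving (3,5) = 5.
The 4 cells of cage d must have sum 13, leaving (4,1) = 1.
Row 4 now contains 1, which forces (4,2) = 5.
Row 4 already has 4; hence (4,3) = 2.
The 4 cells of cage d must have sum 13; hence (5,1) = 4.
5 is placed in column 2, which forces (5,2) = 1.
The two cells of cage f must have sum 7, leaving (5,3) = 5.
The 4 cells of cage d must have sum 13, leaving (2,1) = 5.
5 is placed in column 3; hence (2,3) = 3.
Row 3 now contains 5; hence (3,1) = 3.
Completed grid: 2 3 4 5 1 / 5 4 3 1 2 / 3 2 1 4 5 / 1 5 2 3 4 / 4 1 5 2 3.

4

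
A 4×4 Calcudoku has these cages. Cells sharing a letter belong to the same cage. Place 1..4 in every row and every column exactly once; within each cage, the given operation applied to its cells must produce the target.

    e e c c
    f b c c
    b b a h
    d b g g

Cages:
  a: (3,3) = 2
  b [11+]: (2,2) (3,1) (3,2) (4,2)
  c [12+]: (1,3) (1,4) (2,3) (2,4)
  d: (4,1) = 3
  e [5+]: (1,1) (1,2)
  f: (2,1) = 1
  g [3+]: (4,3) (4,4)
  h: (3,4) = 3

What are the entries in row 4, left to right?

3 4 1 2

Cage f is given; hence (2,1) = 1.
A is a freebie; hence (3,3) = 2.
Cage h is given, leaving (3,4) = 3.
Cage d is given, leaving (4,1) = 3.
Column 3 now contains 2, which forces (4,3) = 1.
Row 4 now contains 1, so (4,4) = 2.
Cage c has sum 12, so (1,3) = 4.
Cage c needs sum 12, which forces (1,4) = 1.
Cage b has sum 11, which forces (2,2) = 2.
Cage c has sum 12, which forces (2,3) = 3.
Column 4 already has 2, so (2,4) = 4.
3 is placed in row 3, which forces (3,1) = 4.
Cage b needs sum 11, leaving (3,2) = 1.
2 is placed in row 4, which forces (4,2) = 4.
4 is placed in row 1, leaving (1,1) = 2.
Row 1 now contains 1; hence (1,2) = 3.
The full grid is 2 3 4 1 / 1 2 3 4 / 4 1 2 3 / 3 4 1 2.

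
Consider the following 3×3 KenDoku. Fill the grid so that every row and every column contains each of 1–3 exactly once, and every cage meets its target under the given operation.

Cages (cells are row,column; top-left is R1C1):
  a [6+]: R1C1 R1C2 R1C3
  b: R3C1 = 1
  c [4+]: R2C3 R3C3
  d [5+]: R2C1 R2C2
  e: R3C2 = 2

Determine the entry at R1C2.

Cage b is given; hence R3C1 = 1.
E is a freebie, which forces R3C2 = 2.
1 is placed in row 3; hence R3C3 = 3.
Cage d's pair has sum 5, leaving R2C1 = 2.
Column 2 now contains 2; hence R2C2 = 3.
Column 3 now contains 3; hence R2C3 = 1.
2 is placed in column 1, leaving R1C1 = 3.
Column 2 already has 3; hence R1C2 = 1.
1 is placed in column 3, leaving R1C3 = 2.
The full grid is 3 1 2 / 2 3 1 / 1 2 3.

1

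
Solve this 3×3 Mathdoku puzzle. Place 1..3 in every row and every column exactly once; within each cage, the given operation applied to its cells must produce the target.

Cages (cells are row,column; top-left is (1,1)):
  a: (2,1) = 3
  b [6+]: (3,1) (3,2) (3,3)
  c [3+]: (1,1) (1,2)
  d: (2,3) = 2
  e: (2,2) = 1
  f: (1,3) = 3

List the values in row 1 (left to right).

F is a freebie, so (1,3) = 3.
A is a freebie, so (2,1) = 3.
Cage e is given, so (2,2) = 1.
Cage d is a single given cell, which forces (2,3) = 2.
2 is placed in column 3, so (3,3) = 1.
The two cells of cage c must have sum 3, leaving (1,1) = 1.
Column 2 already has 1, which forces (1,2) = 2.
Row 3 now contains 1, so (3,1) = 2.
Cage b has sum 6, leaving (3,2) = 3.
Completed grid: 1 2 3 / 3 1 2 / 2 3 1.

1 2 3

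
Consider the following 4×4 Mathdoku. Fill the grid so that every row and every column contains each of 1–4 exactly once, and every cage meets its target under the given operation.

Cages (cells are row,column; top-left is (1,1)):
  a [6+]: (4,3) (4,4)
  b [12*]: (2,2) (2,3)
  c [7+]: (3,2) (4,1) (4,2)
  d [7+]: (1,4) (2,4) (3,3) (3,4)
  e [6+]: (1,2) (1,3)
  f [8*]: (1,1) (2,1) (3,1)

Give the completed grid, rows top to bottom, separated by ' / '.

1 2 4 3 / 2 4 3 1 / 4 3 1 2 / 3 1 2 4

Cage d needs sum 7, leaving (3,3) = 1.
The only place for 3 in row 1 is (1,4).
Cage d needs sum 7, leaving (2,4) = 1.
Column 4 already has 3; hence (3,4) = 2.
Column 4 now contains 2; hence (4,4) = 4.
Cage f has product 8, leaving (1,1) = 1.
Cage f needs product 8, leaving (2,1) = 2.
Row 3 now contains 2, leaving (3,1) = 4.
Row 3 now contains 4; hence (3,2) = 3.
Column 1 already has 2, which forces (4,1) = 3.
4 is placed in row 4, which forces (4,3) = 2.
Cage e needs two cells with sum 6, which forces (1,2) = 2.
Column 3 already has 2, so (1,3) = 4.
Column 2 now contains 3, leaving (2,2) = 4.
Cage b needs two cells with product 12, so (2,3) = 3.
Row 4 already has 2; hence (4,2) = 1.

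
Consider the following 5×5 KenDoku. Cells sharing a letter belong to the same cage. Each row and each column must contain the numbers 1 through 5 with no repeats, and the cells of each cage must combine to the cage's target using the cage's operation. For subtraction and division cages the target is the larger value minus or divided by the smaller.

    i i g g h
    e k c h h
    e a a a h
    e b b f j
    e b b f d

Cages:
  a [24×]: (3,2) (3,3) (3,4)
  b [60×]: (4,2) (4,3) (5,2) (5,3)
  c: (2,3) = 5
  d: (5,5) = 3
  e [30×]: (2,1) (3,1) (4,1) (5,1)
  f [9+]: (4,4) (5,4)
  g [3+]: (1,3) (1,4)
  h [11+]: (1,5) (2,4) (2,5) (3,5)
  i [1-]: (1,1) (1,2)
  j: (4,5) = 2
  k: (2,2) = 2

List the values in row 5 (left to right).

2 1 4 5 3

Cage k is a single given cell; hence (2,2) = 2.
Cage c is a single given cell; hence (2,3) = 5.
J is a freebie, which forces (4,5) = 2.
Cage d is given, which forces (5,5) = 3.
The 4 cells of cage h must have sum 11; hence (2,4) = 1.
The 4 cells of cage h must have sum 11, leaving (2,5) = 4.
Cage g needs two cells with sum 3; hence (1,3) = 1.
Column 4 already has 1, so (1,4) = 2.
1 is placed in row 1, which forces (1,5) = 5.
Row 2 now contains 1, so (2,1) = 3.
Column 5 already has 5; hence (3,5) = 1.
1 is placed in column 3; hence (5,3) = 4.
4 is placed in row 5, so (5,4) = 5.
3 is placed in column 1, leaving (1,1) = 4.
Cage i's pair has difference 1; hence (1,2) = 3.
3 is placed in column 2, which forces (3,2) = 4.
The 3 cells of cage a must have product 24, which forces (3,3) = 2.
4 is placed in row 3, so (3,4) = 3.
Cage b needs product 60, which forces (4,2) = 5.
Column 3 now contains 4, leaving (4,3) = 3.
Column 4 already has 5, so (4,4) = 4.
5 is placed in row 5, which forces (5,2) = 1.
2 is placed in row 3, so (3,1) = 5.
Row 4 already has 5, so (4,1) = 1.
Row 5 now contains 1, so (5,1) = 2.
Completed grid: 4 3 1 2 5 / 3 2 5 1 4 / 5 4 2 3 1 / 1 5 3 4 2 / 2 1 4 5 3.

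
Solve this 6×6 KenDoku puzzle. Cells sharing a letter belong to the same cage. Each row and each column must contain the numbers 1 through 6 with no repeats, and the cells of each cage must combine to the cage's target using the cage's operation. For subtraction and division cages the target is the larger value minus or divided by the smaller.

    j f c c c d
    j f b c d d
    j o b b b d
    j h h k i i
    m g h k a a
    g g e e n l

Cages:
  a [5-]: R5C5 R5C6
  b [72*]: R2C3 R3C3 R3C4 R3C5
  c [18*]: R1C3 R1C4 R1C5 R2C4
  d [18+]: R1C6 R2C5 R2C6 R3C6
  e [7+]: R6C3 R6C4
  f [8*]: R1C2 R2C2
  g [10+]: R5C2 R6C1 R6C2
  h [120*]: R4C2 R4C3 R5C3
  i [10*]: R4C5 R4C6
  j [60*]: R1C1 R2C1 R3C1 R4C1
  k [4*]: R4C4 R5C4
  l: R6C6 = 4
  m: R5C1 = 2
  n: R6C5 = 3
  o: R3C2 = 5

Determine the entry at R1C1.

O is a freebie, which forces R3C2 = 5.
Cage m is a single given cell, which forces R5C1 = 2.
Cage n is a single given cell; hence R6C5 = 3.
L is a freebie; hence R6C6 = 4.
Row 4 needs a 3, and only R4C1 is open for it.
In row 4, 1 can only go at R4C4, so R4C4 = 1.
Cage c needs product 18, leaving R1C3 = 3.
The 4 cells of cage c must have product 18, leaving R1C4 = 2.
The 4 cells of cage c must have product 18, which forces R1C5 = 1.
Column 4 now contains 1, which forces R2C4 = 3.
Column 4 now contains 1; hence R5C4 = 4.
Column 5 now contains 1, which forces R5C5 = 6.
6 is placed in row 5, leaving R5C6 = 1.
Row 1 already has 2, which forces R1C2 = 4.
Cage f needs two cells with product 8, leaving R2C2 = 2.
Cage b has product 72, which forces R2C3 = 6.
Row 2 now contains 6, leaving R2C6 = 5.
The 4 cells of cage b must have product 72, so R3C3 = 1.
Column 4 already has 4; hence R3C4 = 6.
Cage b needs product 72, so R3C5 = 2.
2 is placed in row 3, so R3C6 = 3.
Column 2 now contains 4, so R4C2 = 6.
Column 3 already has 6, leaving R4C3 = 4.
2 is placed in column 5, leaving R4C5 = 5.
Column 6 now contains 5; hence R4C6 = 2.
Row 5 already has 4, which forces R5C2 = 3.
6 is placed in row 5, so R5C3 = 5.
6 is placed in column 2, which forces R6C2 = 1.
Column 3 already has 1; hence R6C3 = 2.
6 is placed in column 4, leaving R6C4 = 5.
Row 1 now contains 4; hence R1C1 = 5.
Column 6 now contains 5, so R1C6 = 6.
Cage j has product 60; hence R2C1 = 1.
Row 2 already has 5, so R2C5 = 4.
Row 3 already has 1, which forces R3C1 = 4.
Row 6 already has 5; hence R6C1 = 6.
The full grid is 5 4 3 2 1 6 / 1 2 6 3 4 5 / 4 5 1 6 2 3 / 3 6 4 1 5 2 / 2 3 5 4 6 1 / 6 1 2 5 3 4.

5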